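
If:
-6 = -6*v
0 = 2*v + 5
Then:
No Solution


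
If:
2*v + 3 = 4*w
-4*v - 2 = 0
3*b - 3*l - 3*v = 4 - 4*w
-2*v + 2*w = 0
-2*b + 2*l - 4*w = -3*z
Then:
No Solution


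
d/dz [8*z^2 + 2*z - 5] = 16*z + 2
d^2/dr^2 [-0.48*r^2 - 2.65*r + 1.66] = -0.960000000000000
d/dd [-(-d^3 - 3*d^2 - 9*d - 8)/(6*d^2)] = (d^3 - 9*d - 16)/(6*d^3)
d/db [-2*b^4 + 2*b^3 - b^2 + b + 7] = -8*b^3 + 6*b^2 - 2*b + 1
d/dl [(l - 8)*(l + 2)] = 2*l - 6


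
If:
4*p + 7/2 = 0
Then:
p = -7/8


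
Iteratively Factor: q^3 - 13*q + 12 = (q - 1)*(q^2 + q - 12) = (q - 3)*(q - 1)*(q + 4)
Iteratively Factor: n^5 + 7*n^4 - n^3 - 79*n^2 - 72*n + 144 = (n + 4)*(n^4 + 3*n^3 - 13*n^2 - 27*n + 36) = (n + 4)^2*(n^3 - n^2 - 9*n + 9) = (n + 3)*(n + 4)^2*(n^2 - 4*n + 3) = (n - 3)*(n + 3)*(n + 4)^2*(n - 1)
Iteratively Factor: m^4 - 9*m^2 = (m - 3)*(m^3 + 3*m^2) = m*(m - 3)*(m^2 + 3*m) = m*(m - 3)*(m + 3)*(m)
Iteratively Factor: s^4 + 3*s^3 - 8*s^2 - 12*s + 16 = (s - 1)*(s^3 + 4*s^2 - 4*s - 16) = (s - 1)*(s + 2)*(s^2 + 2*s - 8) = (s - 2)*(s - 1)*(s + 2)*(s + 4)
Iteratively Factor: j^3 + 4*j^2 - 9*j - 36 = (j + 4)*(j^2 - 9) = (j + 3)*(j + 4)*(j - 3)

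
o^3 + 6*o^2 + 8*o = o*(o + 2)*(o + 4)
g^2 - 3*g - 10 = (g - 5)*(g + 2)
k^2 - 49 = (k - 7)*(k + 7)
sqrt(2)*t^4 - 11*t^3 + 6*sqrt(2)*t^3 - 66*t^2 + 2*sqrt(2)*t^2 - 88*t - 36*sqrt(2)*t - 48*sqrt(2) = (t + 2)*(t + 4)*(t - 6*sqrt(2))*(sqrt(2)*t + 1)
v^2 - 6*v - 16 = (v - 8)*(v + 2)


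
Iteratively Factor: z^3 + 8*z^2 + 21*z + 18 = (z + 3)*(z^2 + 5*z + 6) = (z + 3)^2*(z + 2)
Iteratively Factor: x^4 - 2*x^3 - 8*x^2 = (x)*(x^3 - 2*x^2 - 8*x) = x*(x + 2)*(x^2 - 4*x) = x*(x - 4)*(x + 2)*(x)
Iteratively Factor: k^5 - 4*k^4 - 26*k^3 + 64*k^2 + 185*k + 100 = (k + 1)*(k^4 - 5*k^3 - 21*k^2 + 85*k + 100) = (k - 5)*(k + 1)*(k^3 - 21*k - 20) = (k - 5)^2*(k + 1)*(k^2 + 5*k + 4) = (k - 5)^2*(k + 1)^2*(k + 4)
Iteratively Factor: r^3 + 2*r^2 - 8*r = (r + 4)*(r^2 - 2*r) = r*(r + 4)*(r - 2)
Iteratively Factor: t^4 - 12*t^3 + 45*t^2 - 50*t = (t - 2)*(t^3 - 10*t^2 + 25*t) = t*(t - 2)*(t^2 - 10*t + 25) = t*(t - 5)*(t - 2)*(t - 5)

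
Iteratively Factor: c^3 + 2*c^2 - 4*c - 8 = (c + 2)*(c^2 - 4) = (c - 2)*(c + 2)*(c + 2)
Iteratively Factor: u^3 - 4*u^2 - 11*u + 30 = (u - 5)*(u^2 + u - 6) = (u - 5)*(u - 2)*(u + 3)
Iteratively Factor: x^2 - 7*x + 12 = (x - 4)*(x - 3)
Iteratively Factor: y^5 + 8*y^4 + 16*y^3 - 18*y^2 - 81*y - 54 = (y + 3)*(y^4 + 5*y^3 + y^2 - 21*y - 18) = (y - 2)*(y + 3)*(y^3 + 7*y^2 + 15*y + 9) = (y - 2)*(y + 1)*(y + 3)*(y^2 + 6*y + 9) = (y - 2)*(y + 1)*(y + 3)^2*(y + 3)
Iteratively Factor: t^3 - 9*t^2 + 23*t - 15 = (t - 1)*(t^2 - 8*t + 15) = (t - 3)*(t - 1)*(t - 5)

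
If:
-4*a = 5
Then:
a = -5/4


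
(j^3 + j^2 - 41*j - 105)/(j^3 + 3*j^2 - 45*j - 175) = (j + 3)/(j + 5)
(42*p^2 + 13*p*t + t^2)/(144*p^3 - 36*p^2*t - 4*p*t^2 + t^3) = (7*p + t)/(24*p^2 - 10*p*t + t^2)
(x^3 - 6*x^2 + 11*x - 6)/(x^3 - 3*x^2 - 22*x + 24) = (x^2 - 5*x + 6)/(x^2 - 2*x - 24)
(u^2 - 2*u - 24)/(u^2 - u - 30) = (u + 4)/(u + 5)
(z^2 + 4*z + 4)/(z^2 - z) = (z^2 + 4*z + 4)/(z*(z - 1))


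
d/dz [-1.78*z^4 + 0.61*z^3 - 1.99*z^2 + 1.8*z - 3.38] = -7.12*z^3 + 1.83*z^2 - 3.98*z + 1.8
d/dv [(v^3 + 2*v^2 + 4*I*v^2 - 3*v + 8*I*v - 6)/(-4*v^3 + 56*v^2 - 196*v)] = (2*v^3*(4 + I) + 2*v^2*(2 + 11*I) - 9*v + 21)/(2*v^2*(v^3 - 21*v^2 + 147*v - 343))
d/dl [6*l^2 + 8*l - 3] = 12*l + 8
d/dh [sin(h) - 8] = cos(h)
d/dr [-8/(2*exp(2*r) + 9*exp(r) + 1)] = (32*exp(r) + 72)*exp(r)/(2*exp(2*r) + 9*exp(r) + 1)^2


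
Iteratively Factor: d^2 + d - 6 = (d + 3)*(d - 2)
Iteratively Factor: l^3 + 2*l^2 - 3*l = (l + 3)*(l^2 - l) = l*(l + 3)*(l - 1)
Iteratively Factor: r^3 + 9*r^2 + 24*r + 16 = (r + 1)*(r^2 + 8*r + 16) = (r + 1)*(r + 4)*(r + 4)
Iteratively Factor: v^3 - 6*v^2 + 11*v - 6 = (v - 3)*(v^2 - 3*v + 2) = (v - 3)*(v - 2)*(v - 1)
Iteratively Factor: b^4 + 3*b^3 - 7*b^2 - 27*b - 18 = (b + 3)*(b^3 - 7*b - 6) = (b - 3)*(b + 3)*(b^2 + 3*b + 2) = (b - 3)*(b + 1)*(b + 3)*(b + 2)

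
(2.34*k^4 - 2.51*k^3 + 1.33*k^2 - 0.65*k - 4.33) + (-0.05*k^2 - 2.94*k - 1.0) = 2.34*k^4 - 2.51*k^3 + 1.28*k^2 - 3.59*k - 5.33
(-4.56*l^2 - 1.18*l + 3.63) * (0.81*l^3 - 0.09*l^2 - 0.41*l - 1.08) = -3.6936*l^5 - 0.5454*l^4 + 4.9161*l^3 + 5.0819*l^2 - 0.2139*l - 3.9204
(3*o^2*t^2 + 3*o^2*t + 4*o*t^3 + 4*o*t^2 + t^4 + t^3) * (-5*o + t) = -15*o^3*t^2 - 15*o^3*t - 17*o^2*t^3 - 17*o^2*t^2 - o*t^4 - o*t^3 + t^5 + t^4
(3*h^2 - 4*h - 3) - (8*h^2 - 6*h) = -5*h^2 + 2*h - 3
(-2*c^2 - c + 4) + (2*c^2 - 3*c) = 4 - 4*c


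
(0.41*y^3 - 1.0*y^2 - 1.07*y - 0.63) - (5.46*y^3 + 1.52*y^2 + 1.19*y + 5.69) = -5.05*y^3 - 2.52*y^2 - 2.26*y - 6.32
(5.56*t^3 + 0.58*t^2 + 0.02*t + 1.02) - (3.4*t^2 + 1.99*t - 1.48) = 5.56*t^3 - 2.82*t^2 - 1.97*t + 2.5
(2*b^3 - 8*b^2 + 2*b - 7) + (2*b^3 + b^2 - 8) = 4*b^3 - 7*b^2 + 2*b - 15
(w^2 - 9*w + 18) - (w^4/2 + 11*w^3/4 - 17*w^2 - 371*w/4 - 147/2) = -w^4/2 - 11*w^3/4 + 18*w^2 + 335*w/4 + 183/2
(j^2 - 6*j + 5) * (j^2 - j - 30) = j^4 - 7*j^3 - 19*j^2 + 175*j - 150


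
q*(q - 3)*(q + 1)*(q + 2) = q^4 - 7*q^2 - 6*q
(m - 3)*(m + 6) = m^2 + 3*m - 18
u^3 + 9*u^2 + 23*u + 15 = (u + 1)*(u + 3)*(u + 5)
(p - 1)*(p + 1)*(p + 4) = p^3 + 4*p^2 - p - 4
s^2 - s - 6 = (s - 3)*(s + 2)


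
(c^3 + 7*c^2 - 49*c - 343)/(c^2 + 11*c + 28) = (c^2 - 49)/(c + 4)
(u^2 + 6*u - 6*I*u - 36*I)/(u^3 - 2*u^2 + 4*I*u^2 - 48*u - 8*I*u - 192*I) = (u - 6*I)/(u^2 + 4*u*(-2 + I) - 32*I)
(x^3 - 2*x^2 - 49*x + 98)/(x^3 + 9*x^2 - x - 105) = (x^2 - 9*x + 14)/(x^2 + 2*x - 15)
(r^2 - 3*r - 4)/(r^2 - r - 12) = (r + 1)/(r + 3)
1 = 1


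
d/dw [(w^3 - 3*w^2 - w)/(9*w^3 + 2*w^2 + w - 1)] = (29*w^4 + 20*w^3 - 4*w^2 + 6*w + 1)/(81*w^6 + 36*w^5 + 22*w^4 - 14*w^3 - 3*w^2 - 2*w + 1)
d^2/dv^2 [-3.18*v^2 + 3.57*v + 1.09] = -6.36000000000000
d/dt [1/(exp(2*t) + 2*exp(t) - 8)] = -2*(exp(t) + 1)*exp(t)/(exp(2*t) + 2*exp(t) - 8)^2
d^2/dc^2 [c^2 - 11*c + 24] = 2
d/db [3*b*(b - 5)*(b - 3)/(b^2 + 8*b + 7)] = 3*(b^4 + 16*b^3 - 58*b^2 - 112*b + 105)/(b^4 + 16*b^3 + 78*b^2 + 112*b + 49)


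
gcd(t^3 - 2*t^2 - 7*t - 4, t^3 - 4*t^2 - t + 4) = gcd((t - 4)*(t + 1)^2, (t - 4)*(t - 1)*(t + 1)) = t^2 - 3*t - 4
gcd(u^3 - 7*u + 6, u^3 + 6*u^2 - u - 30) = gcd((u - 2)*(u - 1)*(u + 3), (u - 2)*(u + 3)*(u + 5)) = u^2 + u - 6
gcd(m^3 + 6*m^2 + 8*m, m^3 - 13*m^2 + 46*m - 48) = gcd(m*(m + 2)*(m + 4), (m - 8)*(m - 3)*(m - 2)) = 1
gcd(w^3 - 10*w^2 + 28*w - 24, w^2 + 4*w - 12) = w - 2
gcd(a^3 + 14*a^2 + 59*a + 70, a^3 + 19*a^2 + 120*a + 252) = a + 7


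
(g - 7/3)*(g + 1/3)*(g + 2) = g^3 - 43*g/9 - 14/9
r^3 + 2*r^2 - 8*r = r*(r - 2)*(r + 4)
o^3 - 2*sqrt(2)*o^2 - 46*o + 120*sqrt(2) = (o - 4*sqrt(2))*(o - 3*sqrt(2))*(o + 5*sqrt(2))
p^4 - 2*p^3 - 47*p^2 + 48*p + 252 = (p - 7)*(p - 3)*(p + 2)*(p + 6)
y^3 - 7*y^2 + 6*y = y*(y - 6)*(y - 1)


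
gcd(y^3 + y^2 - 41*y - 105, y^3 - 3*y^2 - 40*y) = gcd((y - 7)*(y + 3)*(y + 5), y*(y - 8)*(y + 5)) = y + 5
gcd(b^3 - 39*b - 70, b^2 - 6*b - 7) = b - 7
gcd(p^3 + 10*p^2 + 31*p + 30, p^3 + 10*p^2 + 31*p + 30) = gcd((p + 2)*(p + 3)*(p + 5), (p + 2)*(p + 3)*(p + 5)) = p^3 + 10*p^2 + 31*p + 30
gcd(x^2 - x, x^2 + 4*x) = x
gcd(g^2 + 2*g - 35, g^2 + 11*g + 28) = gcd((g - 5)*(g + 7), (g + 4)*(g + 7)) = g + 7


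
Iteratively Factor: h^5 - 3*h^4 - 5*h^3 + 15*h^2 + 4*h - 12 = (h + 2)*(h^4 - 5*h^3 + 5*h^2 + 5*h - 6) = (h - 3)*(h + 2)*(h^3 - 2*h^2 - h + 2) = (h - 3)*(h + 1)*(h + 2)*(h^2 - 3*h + 2) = (h - 3)*(h - 1)*(h + 1)*(h + 2)*(h - 2)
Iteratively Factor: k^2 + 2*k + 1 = (k + 1)*(k + 1)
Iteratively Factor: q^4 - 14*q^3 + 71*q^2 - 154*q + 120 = (q - 5)*(q^3 - 9*q^2 + 26*q - 24) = (q - 5)*(q - 3)*(q^2 - 6*q + 8) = (q - 5)*(q - 4)*(q - 3)*(q - 2)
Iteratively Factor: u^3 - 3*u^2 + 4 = (u - 2)*(u^2 - u - 2) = (u - 2)^2*(u + 1)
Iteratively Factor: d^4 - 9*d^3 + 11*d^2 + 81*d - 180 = (d - 5)*(d^3 - 4*d^2 - 9*d + 36) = (d - 5)*(d - 3)*(d^2 - d - 12) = (d - 5)*(d - 4)*(d - 3)*(d + 3)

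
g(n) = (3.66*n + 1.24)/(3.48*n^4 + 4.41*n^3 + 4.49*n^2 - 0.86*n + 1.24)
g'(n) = (3.66*n + 1.24)*(-13.92*n^3 - 13.23*n^2 - 8.98*n + 0.86)/(3.48*n^4 + 4.41*n^3 + 4.49*n^2 - 0.86*n + 1.24)^2 + 3.66/(3.48*n^4 + 4.41*n^3 + 4.49*n^2 - 0.86*n + 1.24) = (-38.2104*n^4 - 49.542*n^3 - 32.8386*n^2 - 11.1352*n + 5.6048)/(12.1104*n^8 + 30.6936*n^7 + 50.6985*n^6 + 33.6162*n^5 + 21.2053*n^4 + 3.214*n^3 + 11.8748*n^2 - 2.1328*n + 1.5376)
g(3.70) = 0.02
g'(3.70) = -0.01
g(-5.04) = -0.01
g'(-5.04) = -0.01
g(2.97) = 0.03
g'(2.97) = -0.03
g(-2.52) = -0.08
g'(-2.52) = -0.09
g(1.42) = 0.18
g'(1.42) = -0.29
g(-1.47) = -0.29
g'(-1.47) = -0.34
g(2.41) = 0.05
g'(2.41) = -0.05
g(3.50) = 0.02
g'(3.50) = -0.01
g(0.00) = 1.00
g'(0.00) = 3.65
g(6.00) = 0.00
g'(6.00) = -0.00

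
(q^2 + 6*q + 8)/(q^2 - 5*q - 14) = (q + 4)/(q - 7)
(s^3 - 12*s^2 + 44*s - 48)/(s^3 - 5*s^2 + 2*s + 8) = (s - 6)/(s + 1)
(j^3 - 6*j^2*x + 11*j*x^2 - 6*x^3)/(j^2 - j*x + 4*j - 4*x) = (j^2 - 5*j*x + 6*x^2)/(j + 4)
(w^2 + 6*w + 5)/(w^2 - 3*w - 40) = (w + 1)/(w - 8)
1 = 1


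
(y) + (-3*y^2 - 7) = -3*y^2 + y - 7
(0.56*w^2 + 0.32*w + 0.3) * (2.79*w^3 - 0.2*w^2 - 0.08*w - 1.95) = 1.5624*w^5 + 0.7808*w^4 + 0.7282*w^3 - 1.1776*w^2 - 0.648*w - 0.585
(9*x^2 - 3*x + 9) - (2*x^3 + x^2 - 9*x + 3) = -2*x^3 + 8*x^2 + 6*x + 6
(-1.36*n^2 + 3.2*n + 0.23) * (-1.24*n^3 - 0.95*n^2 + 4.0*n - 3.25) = 1.6864*n^5 - 2.676*n^4 - 8.7652*n^3 + 17.0015*n^2 - 9.48*n - 0.7475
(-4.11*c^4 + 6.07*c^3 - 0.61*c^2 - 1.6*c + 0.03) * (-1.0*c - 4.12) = 4.11*c^5 + 10.8632*c^4 - 24.3984*c^3 + 4.1132*c^2 + 6.562*c - 0.1236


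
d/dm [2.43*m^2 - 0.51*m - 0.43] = 4.86*m - 0.51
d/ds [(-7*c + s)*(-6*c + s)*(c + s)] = 29*c^2 - 24*c*s + 3*s^2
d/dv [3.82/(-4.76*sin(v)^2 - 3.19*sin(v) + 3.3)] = (36.3664*sin(v) + 12.1858)*cos(v)/(4.76*sin(v)^2 + 3.19*sin(v) - 3.3)^2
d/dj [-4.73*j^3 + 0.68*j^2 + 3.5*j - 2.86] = -14.19*j^2 + 1.36*j + 3.5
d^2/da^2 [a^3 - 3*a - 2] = 6*a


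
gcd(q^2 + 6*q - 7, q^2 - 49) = q + 7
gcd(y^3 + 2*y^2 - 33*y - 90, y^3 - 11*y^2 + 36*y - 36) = y - 6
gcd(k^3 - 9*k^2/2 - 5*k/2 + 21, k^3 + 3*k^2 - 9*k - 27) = k - 3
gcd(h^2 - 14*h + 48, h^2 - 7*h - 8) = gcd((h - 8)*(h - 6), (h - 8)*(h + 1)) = h - 8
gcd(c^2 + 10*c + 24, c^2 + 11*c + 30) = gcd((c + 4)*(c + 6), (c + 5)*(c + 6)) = c + 6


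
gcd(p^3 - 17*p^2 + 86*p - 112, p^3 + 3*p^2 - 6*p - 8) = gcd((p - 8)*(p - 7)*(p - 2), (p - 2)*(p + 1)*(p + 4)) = p - 2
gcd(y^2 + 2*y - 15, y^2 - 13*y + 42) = 1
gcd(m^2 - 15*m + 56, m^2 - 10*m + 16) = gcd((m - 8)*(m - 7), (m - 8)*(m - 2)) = m - 8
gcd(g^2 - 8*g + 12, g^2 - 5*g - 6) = g - 6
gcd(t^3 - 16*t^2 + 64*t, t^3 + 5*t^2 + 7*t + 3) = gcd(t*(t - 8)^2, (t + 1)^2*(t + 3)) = 1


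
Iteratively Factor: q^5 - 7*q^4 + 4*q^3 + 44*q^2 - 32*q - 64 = (q + 2)*(q^4 - 9*q^3 + 22*q^2 - 32) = (q + 1)*(q + 2)*(q^3 - 10*q^2 + 32*q - 32) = (q - 4)*(q + 1)*(q + 2)*(q^2 - 6*q + 8) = (q - 4)^2*(q + 1)*(q + 2)*(q - 2)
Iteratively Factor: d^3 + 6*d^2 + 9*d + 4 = (d + 1)*(d^2 + 5*d + 4) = (d + 1)^2*(d + 4)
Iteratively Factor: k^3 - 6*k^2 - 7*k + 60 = (k - 5)*(k^2 - k - 12) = (k - 5)*(k - 4)*(k + 3)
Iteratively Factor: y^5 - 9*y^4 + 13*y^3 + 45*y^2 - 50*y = (y + 2)*(y^4 - 11*y^3 + 35*y^2 - 25*y) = (y - 5)*(y + 2)*(y^3 - 6*y^2 + 5*y) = (y - 5)^2*(y + 2)*(y^2 - y) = (y - 5)^2*(y - 1)*(y + 2)*(y)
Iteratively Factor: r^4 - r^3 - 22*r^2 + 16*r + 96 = (r + 4)*(r^3 - 5*r^2 - 2*r + 24) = (r - 3)*(r + 4)*(r^2 - 2*r - 8) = (r - 3)*(r + 2)*(r + 4)*(r - 4)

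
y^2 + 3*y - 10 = (y - 2)*(y + 5)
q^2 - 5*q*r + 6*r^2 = (q - 3*r)*(q - 2*r)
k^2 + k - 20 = (k - 4)*(k + 5)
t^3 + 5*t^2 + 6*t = t*(t + 2)*(t + 3)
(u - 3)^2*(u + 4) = u^3 - 2*u^2 - 15*u + 36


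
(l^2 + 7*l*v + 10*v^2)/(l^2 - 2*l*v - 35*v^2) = (-l - 2*v)/(-l + 7*v)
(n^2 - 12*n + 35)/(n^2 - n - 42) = (n - 5)/(n + 6)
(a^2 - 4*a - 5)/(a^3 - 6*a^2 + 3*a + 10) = 1/(a - 2)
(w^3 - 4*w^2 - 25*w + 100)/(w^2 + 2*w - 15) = (w^2 - 9*w + 20)/(w - 3)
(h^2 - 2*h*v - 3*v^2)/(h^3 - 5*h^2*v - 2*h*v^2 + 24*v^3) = (-h - v)/(-h^2 + 2*h*v + 8*v^2)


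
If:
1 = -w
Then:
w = -1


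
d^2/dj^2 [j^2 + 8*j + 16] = 2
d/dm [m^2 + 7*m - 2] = 2*m + 7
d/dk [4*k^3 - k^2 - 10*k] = 12*k^2 - 2*k - 10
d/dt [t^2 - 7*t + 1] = 2*t - 7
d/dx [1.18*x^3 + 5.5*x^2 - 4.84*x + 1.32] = 3.54*x^2 + 11.0*x - 4.84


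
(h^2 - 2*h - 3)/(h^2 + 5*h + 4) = (h - 3)/(h + 4)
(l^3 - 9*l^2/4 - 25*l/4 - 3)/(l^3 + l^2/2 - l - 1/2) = (4*l^2 - 13*l - 12)/(2*(2*l^2 - l - 1))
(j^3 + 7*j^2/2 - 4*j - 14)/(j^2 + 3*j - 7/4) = 2*(j^2 - 4)/(2*j - 1)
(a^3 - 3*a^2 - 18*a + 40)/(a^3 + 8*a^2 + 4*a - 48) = (a - 5)/(a + 6)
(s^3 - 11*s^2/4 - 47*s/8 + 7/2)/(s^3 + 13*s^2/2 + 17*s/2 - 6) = (s^2 - 9*s/4 - 7)/(s^2 + 7*s + 12)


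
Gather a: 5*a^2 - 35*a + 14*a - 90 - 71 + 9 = 5*a^2 - 21*a - 152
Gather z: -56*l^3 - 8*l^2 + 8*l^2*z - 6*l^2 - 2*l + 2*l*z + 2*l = -56*l^3 - 14*l^2 + z*(8*l^2 + 2*l)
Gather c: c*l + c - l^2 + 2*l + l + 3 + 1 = c*(l + 1) - l^2 + 3*l + 4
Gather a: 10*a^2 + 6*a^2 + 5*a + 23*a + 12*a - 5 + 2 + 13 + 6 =16*a^2 + 40*a + 16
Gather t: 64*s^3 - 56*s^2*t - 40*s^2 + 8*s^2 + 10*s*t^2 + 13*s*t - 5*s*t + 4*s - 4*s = 64*s^3 - 32*s^2 + 10*s*t^2 + t*(-56*s^2 + 8*s)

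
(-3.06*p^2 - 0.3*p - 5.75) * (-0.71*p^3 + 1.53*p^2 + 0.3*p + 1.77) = 2.1726*p^5 - 4.4688*p^4 + 2.7055*p^3 - 14.3037*p^2 - 2.256*p - 10.1775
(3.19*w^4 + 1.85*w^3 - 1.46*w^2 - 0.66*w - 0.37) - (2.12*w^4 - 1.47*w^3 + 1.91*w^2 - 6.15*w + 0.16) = 1.07*w^4 + 3.32*w^3 - 3.37*w^2 + 5.49*w - 0.53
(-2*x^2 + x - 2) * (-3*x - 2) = 6*x^3 + x^2 + 4*x + 4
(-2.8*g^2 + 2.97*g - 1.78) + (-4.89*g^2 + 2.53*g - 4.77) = -7.69*g^2 + 5.5*g - 6.55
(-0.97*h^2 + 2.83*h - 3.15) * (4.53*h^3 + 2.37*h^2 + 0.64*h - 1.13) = -4.3941*h^5 + 10.521*h^4 - 8.1832*h^3 - 4.5582*h^2 - 5.2139*h + 3.5595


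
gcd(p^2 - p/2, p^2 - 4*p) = p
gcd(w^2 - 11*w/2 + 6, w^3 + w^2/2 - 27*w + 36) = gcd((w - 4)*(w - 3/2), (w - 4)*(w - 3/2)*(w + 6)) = w^2 - 11*w/2 + 6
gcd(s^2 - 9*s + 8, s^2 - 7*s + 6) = s - 1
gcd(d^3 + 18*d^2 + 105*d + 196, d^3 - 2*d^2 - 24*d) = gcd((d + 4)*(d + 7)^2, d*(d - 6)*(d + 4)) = d + 4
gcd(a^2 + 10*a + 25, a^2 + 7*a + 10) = a + 5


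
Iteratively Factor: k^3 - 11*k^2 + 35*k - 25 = (k - 5)*(k^2 - 6*k + 5) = (k - 5)*(k - 1)*(k - 5)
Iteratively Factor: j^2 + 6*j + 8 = (j + 2)*(j + 4)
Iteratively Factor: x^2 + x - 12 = (x - 3)*(x + 4)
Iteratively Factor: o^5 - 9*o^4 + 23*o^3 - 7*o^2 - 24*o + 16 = (o - 4)*(o^4 - 5*o^3 + 3*o^2 + 5*o - 4) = (o - 4)*(o - 1)*(o^3 - 4*o^2 - o + 4) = (o - 4)^2*(o - 1)*(o^2 - 1) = (o - 4)^2*(o - 1)^2*(o + 1)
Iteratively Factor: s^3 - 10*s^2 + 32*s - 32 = (s - 4)*(s^2 - 6*s + 8) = (s - 4)*(s - 2)*(s - 4)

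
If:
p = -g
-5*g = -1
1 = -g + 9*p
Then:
No Solution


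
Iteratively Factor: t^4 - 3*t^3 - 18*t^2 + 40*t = (t)*(t^3 - 3*t^2 - 18*t + 40) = t*(t - 5)*(t^2 + 2*t - 8) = t*(t - 5)*(t + 4)*(t - 2)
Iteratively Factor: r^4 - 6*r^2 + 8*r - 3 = (r - 1)*(r^3 + r^2 - 5*r + 3) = (r - 1)*(r + 3)*(r^2 - 2*r + 1) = (r - 1)^2*(r + 3)*(r - 1)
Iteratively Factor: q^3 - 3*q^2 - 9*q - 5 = (q + 1)*(q^2 - 4*q - 5) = (q + 1)^2*(q - 5)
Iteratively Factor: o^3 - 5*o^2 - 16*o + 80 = (o + 4)*(o^2 - 9*o + 20) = (o - 4)*(o + 4)*(o - 5)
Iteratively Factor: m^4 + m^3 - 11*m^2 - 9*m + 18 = (m - 1)*(m^3 + 2*m^2 - 9*m - 18) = (m - 3)*(m - 1)*(m^2 + 5*m + 6) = (m - 3)*(m - 1)*(m + 2)*(m + 3)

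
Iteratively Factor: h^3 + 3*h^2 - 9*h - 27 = (h + 3)*(h^2 - 9) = (h - 3)*(h + 3)*(h + 3)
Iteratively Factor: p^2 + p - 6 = (p + 3)*(p - 2)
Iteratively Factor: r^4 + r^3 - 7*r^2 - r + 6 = (r + 1)*(r^3 - 7*r + 6) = (r + 1)*(r + 3)*(r^2 - 3*r + 2) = (r - 2)*(r + 1)*(r + 3)*(r - 1)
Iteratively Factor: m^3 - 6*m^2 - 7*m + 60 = (m - 4)*(m^2 - 2*m - 15) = (m - 5)*(m - 4)*(m + 3)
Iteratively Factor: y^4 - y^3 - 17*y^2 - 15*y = (y + 3)*(y^3 - 4*y^2 - 5*y) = y*(y + 3)*(y^2 - 4*y - 5) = y*(y + 1)*(y + 3)*(y - 5)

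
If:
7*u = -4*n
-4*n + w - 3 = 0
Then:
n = w/4 - 3/4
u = 3/7 - w/7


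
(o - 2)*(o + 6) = o^2 + 4*o - 12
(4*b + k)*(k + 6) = 4*b*k + 24*b + k^2 + 6*k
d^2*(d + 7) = d^3 + 7*d^2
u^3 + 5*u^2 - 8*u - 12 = (u - 2)*(u + 1)*(u + 6)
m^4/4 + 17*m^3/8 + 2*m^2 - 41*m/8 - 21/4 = (m/2 + 1/2)*(m/2 + 1)*(m - 3/2)*(m + 7)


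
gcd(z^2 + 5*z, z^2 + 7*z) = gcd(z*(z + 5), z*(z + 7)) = z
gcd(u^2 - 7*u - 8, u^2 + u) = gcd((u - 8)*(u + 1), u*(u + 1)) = u + 1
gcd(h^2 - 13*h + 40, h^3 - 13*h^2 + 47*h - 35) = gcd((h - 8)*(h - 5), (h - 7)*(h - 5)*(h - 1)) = h - 5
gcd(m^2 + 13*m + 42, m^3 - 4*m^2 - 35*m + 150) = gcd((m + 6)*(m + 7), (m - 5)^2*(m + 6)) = m + 6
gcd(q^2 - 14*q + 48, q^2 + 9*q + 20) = 1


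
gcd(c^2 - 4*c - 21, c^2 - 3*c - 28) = c - 7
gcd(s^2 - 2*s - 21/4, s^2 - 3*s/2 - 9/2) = s + 3/2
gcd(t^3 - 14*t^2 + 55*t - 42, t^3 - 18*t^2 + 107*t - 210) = t^2 - 13*t + 42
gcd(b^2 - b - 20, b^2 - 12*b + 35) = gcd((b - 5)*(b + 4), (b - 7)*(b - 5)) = b - 5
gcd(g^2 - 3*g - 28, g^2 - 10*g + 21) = g - 7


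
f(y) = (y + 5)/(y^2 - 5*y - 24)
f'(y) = (5 - 2*y)*(y + 5)/(y^2 - 5*y - 24)^2 + 1/(y^2 - 5*y - 24)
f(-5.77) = -0.02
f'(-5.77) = 0.02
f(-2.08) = -0.31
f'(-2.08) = 0.20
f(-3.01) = 18.07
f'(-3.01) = 1818.17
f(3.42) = -0.29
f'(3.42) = -0.05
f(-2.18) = -0.34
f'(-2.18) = 0.26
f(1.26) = -0.22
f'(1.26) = -0.02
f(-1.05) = -0.22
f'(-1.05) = 0.03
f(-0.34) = -0.21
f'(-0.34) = 0.01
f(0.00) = -0.21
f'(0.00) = 0.00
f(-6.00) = -0.02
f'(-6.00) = 0.01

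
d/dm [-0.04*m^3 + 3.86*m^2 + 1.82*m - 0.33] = -0.12*m^2 + 7.72*m + 1.82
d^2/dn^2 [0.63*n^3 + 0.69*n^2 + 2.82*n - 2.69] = 3.78*n + 1.38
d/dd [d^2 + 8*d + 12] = 2*d + 8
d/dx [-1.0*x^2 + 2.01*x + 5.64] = 2.01 - 2.0*x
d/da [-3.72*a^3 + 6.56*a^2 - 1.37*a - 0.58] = -11.16*a^2 + 13.12*a - 1.37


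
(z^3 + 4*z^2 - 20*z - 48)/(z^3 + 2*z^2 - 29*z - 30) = (z^2 - 2*z - 8)/(z^2 - 4*z - 5)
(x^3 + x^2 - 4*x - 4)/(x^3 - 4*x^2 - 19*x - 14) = (x - 2)/(x - 7)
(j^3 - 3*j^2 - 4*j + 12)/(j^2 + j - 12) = (j^2 - 4)/(j + 4)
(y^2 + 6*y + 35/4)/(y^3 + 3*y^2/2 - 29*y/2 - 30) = (y + 7/2)/(y^2 - y - 12)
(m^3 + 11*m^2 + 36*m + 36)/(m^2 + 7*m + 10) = (m^2 + 9*m + 18)/(m + 5)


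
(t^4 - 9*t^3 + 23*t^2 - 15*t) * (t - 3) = t^5 - 12*t^4 + 50*t^3 - 84*t^2 + 45*t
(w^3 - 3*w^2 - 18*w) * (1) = w^3 - 3*w^2 - 18*w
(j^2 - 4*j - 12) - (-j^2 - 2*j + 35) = 2*j^2 - 2*j - 47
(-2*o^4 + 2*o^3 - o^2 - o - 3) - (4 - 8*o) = -2*o^4 + 2*o^3 - o^2 + 7*o - 7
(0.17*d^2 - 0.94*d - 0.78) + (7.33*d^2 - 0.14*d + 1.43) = 7.5*d^2 - 1.08*d + 0.65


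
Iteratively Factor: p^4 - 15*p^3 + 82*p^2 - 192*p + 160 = (p - 2)*(p^3 - 13*p^2 + 56*p - 80) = (p - 4)*(p - 2)*(p^2 - 9*p + 20) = (p - 4)^2*(p - 2)*(p - 5)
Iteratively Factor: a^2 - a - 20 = (a - 5)*(a + 4)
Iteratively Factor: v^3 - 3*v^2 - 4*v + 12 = (v - 2)*(v^2 - v - 6) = (v - 2)*(v + 2)*(v - 3)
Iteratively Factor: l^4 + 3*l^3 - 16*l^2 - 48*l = (l)*(l^3 + 3*l^2 - 16*l - 48) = l*(l + 3)*(l^2 - 16) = l*(l + 3)*(l + 4)*(l - 4)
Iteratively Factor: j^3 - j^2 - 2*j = (j + 1)*(j^2 - 2*j) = (j - 2)*(j + 1)*(j)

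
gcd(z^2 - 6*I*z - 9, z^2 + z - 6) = 1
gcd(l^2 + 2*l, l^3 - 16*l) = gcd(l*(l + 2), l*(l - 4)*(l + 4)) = l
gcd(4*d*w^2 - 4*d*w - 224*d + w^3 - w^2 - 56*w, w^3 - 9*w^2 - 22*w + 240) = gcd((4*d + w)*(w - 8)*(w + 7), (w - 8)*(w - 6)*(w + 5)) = w - 8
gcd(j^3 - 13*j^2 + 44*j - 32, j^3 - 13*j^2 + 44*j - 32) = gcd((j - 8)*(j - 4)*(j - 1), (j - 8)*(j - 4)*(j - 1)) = j^3 - 13*j^2 + 44*j - 32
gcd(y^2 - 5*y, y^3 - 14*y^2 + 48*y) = y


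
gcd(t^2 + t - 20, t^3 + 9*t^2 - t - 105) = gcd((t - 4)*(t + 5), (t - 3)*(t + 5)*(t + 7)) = t + 5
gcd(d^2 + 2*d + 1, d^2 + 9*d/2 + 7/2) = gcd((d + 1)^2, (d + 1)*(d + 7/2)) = d + 1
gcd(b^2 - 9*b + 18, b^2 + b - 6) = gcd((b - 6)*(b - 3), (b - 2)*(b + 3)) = 1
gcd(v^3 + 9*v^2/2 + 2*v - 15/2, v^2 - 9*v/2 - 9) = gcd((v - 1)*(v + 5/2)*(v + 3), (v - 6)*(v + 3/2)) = 1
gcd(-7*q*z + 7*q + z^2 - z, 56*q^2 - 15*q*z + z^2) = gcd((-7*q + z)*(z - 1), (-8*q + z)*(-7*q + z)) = -7*q + z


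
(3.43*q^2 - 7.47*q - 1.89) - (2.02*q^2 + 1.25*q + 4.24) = 1.41*q^2 - 8.72*q - 6.13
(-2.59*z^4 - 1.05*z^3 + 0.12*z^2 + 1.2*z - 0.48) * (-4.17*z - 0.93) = 10.8003*z^5 + 6.7872*z^4 + 0.4761*z^3 - 5.1156*z^2 + 0.8856*z + 0.4464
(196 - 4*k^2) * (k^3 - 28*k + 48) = -4*k^5 + 308*k^3 - 192*k^2 - 5488*k + 9408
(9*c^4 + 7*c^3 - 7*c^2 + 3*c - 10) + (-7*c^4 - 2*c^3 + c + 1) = 2*c^4 + 5*c^3 - 7*c^2 + 4*c - 9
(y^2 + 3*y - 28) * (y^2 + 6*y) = y^4 + 9*y^3 - 10*y^2 - 168*y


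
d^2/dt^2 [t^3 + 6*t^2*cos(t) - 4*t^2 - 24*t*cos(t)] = -6*t^2*cos(t) + 24*sqrt(2)*t*cos(t + pi/4) + 6*t + 48*sin(t) + 12*cos(t) - 8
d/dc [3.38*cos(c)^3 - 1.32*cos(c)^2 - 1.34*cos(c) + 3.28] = (-10.14*cos(c)^2 + 2.64*cos(c) + 1.34)*sin(c)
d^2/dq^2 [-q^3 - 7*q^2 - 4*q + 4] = -6*q - 14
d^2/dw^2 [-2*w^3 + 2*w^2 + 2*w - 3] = 4 - 12*w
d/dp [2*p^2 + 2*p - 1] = 4*p + 2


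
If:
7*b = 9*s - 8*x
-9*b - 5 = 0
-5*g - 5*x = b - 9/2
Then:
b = -5/9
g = 91/90 - x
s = 8*x/9 - 35/81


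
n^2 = n^2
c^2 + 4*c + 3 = (c + 1)*(c + 3)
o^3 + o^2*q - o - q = (o - 1)*(o + 1)*(o + q)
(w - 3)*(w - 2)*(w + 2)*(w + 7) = w^4 + 4*w^3 - 25*w^2 - 16*w + 84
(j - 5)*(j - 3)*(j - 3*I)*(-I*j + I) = -I*j^4 - 3*j^3 + 9*I*j^3 + 27*j^2 - 23*I*j^2 - 69*j + 15*I*j + 45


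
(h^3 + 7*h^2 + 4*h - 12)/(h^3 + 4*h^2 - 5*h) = (h^2 + 8*h + 12)/(h*(h + 5))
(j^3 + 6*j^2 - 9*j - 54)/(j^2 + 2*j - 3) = (j^2 + 3*j - 18)/(j - 1)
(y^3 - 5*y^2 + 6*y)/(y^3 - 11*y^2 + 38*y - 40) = y*(y - 3)/(y^2 - 9*y + 20)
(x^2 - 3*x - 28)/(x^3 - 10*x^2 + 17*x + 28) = (x + 4)/(x^2 - 3*x - 4)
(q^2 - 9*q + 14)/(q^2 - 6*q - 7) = (q - 2)/(q + 1)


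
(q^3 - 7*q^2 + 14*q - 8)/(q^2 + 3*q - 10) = (q^2 - 5*q + 4)/(q + 5)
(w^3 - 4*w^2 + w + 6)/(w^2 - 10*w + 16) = (w^2 - 2*w - 3)/(w - 8)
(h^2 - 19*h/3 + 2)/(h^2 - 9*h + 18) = (h - 1/3)/(h - 3)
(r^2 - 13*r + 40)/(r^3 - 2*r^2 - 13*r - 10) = (r - 8)/(r^2 + 3*r + 2)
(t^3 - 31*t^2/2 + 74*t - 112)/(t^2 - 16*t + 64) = (t^2 - 15*t/2 + 14)/(t - 8)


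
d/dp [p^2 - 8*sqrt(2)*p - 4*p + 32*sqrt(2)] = 2*p - 8*sqrt(2) - 4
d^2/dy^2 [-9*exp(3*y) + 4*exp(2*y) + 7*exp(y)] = (-81*exp(2*y) + 16*exp(y) + 7)*exp(y)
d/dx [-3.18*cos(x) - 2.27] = 3.18*sin(x)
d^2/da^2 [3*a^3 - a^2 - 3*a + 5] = 18*a - 2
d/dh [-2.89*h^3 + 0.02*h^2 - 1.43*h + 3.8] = -8.67*h^2 + 0.04*h - 1.43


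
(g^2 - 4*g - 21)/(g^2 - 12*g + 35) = (g + 3)/(g - 5)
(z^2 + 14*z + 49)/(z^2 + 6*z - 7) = (z + 7)/(z - 1)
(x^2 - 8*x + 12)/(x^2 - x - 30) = (x - 2)/(x + 5)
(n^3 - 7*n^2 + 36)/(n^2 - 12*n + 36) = (n^2 - n - 6)/(n - 6)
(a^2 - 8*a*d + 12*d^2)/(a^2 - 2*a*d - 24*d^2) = (a - 2*d)/(a + 4*d)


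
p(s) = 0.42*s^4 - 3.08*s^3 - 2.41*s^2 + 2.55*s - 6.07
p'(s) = 1.68*s^3 - 9.24*s^2 - 4.82*s + 2.55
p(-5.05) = 589.42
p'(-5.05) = -425.12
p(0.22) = -5.66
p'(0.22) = 1.06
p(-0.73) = -7.90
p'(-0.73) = 0.49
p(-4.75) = 471.34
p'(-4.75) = -363.08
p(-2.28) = 23.44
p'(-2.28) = -54.41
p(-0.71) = -7.89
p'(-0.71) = 0.71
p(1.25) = -11.64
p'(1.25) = -14.63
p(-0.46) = -7.43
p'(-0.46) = 2.65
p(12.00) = 3064.37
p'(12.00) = 1517.19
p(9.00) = 331.97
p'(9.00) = 435.45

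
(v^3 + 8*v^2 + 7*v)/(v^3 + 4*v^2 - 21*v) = (v + 1)/(v - 3)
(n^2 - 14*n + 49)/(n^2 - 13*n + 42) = (n - 7)/(n - 6)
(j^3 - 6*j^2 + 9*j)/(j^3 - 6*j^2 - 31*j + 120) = j*(j - 3)/(j^2 - 3*j - 40)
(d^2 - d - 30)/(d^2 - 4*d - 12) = (d + 5)/(d + 2)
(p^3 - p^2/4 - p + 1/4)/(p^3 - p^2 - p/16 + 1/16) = 4*(p + 1)/(4*p + 1)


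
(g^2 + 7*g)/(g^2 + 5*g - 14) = g/(g - 2)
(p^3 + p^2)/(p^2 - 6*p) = p*(p + 1)/(p - 6)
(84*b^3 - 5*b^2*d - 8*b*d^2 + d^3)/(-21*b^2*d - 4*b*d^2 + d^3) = (-4*b + d)/d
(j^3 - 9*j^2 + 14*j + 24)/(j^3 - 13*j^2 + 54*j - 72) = (j + 1)/(j - 3)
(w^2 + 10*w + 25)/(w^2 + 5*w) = (w + 5)/w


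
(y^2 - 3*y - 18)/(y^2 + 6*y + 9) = (y - 6)/(y + 3)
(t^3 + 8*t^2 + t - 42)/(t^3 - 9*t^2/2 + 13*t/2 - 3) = 2*(t^2 + 10*t + 21)/(2*t^2 - 5*t + 3)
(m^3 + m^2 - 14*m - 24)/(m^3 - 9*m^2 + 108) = (m^2 - 2*m - 8)/(m^2 - 12*m + 36)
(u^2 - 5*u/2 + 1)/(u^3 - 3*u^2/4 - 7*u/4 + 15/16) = 8*(u - 2)/(8*u^2 - 2*u - 15)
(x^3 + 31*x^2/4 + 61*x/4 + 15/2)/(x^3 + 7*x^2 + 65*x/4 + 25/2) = (4*x^2 + 23*x + 15)/(4*x^2 + 20*x + 25)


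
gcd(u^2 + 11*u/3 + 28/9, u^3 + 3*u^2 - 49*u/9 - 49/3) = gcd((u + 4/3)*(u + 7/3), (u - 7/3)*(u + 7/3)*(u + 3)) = u + 7/3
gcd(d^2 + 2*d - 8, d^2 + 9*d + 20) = d + 4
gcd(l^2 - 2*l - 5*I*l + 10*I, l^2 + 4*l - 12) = l - 2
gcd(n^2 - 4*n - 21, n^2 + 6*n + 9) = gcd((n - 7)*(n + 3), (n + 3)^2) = n + 3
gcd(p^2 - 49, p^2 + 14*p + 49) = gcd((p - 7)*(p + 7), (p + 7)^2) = p + 7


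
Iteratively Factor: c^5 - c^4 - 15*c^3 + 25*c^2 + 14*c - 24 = (c - 1)*(c^4 - 15*c^2 + 10*c + 24) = (c - 1)*(c + 1)*(c^3 - c^2 - 14*c + 24) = (c - 2)*(c - 1)*(c + 1)*(c^2 + c - 12) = (c - 2)*(c - 1)*(c + 1)*(c + 4)*(c - 3)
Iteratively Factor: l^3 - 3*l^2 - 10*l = (l + 2)*(l^2 - 5*l) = l*(l + 2)*(l - 5)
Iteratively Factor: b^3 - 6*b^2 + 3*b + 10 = (b - 5)*(b^2 - b - 2) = (b - 5)*(b + 1)*(b - 2)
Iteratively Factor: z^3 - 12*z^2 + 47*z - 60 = (z - 4)*(z^2 - 8*z + 15) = (z - 5)*(z - 4)*(z - 3)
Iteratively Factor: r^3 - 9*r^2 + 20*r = (r - 5)*(r^2 - 4*r) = r*(r - 5)*(r - 4)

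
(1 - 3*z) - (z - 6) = 7 - 4*z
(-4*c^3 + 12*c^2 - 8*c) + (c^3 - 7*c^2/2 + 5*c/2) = -3*c^3 + 17*c^2/2 - 11*c/2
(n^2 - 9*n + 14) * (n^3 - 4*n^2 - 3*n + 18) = n^5 - 13*n^4 + 47*n^3 - 11*n^2 - 204*n + 252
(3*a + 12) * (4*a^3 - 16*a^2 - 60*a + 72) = 12*a^4 - 372*a^2 - 504*a + 864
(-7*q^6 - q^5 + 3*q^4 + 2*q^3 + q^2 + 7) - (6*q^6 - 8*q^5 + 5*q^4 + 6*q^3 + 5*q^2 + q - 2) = -13*q^6 + 7*q^5 - 2*q^4 - 4*q^3 - 4*q^2 - q + 9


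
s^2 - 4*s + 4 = (s - 2)^2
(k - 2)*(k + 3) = k^2 + k - 6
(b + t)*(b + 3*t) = b^2 + 4*b*t + 3*t^2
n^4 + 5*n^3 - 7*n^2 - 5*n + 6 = (n - 1)^2*(n + 1)*(n + 6)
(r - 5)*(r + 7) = r^2 + 2*r - 35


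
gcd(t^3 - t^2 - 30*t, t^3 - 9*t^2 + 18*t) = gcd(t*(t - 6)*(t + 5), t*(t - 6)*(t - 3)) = t^2 - 6*t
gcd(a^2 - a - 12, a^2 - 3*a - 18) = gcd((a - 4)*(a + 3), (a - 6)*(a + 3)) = a + 3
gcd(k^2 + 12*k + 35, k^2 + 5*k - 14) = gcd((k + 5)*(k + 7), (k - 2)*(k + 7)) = k + 7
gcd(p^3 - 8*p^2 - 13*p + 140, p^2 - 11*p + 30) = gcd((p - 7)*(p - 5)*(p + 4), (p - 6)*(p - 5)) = p - 5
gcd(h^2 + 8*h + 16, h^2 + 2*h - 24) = 1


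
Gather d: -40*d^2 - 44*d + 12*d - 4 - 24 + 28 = -40*d^2 - 32*d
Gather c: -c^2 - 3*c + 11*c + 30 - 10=-c^2 + 8*c + 20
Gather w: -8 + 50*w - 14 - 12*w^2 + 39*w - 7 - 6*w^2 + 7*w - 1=-18*w^2 + 96*w - 30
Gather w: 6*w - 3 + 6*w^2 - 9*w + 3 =6*w^2 - 3*w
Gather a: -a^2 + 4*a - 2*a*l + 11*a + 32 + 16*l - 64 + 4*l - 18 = -a^2 + a*(15 - 2*l) + 20*l - 50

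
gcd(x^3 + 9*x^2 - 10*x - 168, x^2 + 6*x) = x + 6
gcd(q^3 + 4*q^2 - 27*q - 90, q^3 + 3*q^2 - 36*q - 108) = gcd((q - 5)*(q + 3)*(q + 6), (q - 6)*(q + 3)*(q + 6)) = q^2 + 9*q + 18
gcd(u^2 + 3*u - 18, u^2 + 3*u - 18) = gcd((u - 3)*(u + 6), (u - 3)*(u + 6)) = u^2 + 3*u - 18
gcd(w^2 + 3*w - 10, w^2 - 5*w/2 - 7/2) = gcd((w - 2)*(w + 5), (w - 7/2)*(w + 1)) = 1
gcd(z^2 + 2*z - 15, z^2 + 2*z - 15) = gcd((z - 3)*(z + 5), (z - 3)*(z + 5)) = z^2 + 2*z - 15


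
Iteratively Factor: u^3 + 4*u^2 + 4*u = (u)*(u^2 + 4*u + 4) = u*(u + 2)*(u + 2)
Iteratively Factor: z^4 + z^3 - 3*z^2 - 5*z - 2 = (z + 1)*(z^3 - 3*z - 2) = (z - 2)*(z + 1)*(z^2 + 2*z + 1) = (z - 2)*(z + 1)^2*(z + 1)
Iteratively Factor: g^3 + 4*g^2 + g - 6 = (g + 2)*(g^2 + 2*g - 3) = (g + 2)*(g + 3)*(g - 1)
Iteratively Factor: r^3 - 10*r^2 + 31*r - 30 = (r - 2)*(r^2 - 8*r + 15) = (r - 3)*(r - 2)*(r - 5)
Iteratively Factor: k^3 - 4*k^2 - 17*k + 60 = (k - 5)*(k^2 + k - 12) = (k - 5)*(k + 4)*(k - 3)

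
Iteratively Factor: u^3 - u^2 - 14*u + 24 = (u + 4)*(u^2 - 5*u + 6) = (u - 2)*(u + 4)*(u - 3)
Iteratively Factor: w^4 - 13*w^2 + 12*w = (w - 1)*(w^3 + w^2 - 12*w) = (w - 3)*(w - 1)*(w^2 + 4*w) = w*(w - 3)*(w - 1)*(w + 4)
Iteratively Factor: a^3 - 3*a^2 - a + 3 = (a - 1)*(a^2 - 2*a - 3) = (a - 1)*(a + 1)*(a - 3)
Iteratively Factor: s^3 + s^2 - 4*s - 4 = (s + 1)*(s^2 - 4) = (s - 2)*(s + 1)*(s + 2)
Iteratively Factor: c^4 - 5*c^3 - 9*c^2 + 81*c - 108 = (c + 4)*(c^3 - 9*c^2 + 27*c - 27) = (c - 3)*(c + 4)*(c^2 - 6*c + 9) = (c - 3)^2*(c + 4)*(c - 3)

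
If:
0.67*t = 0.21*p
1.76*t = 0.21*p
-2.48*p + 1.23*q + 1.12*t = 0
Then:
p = 0.00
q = 0.00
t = 0.00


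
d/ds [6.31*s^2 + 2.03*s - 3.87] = 12.62*s + 2.03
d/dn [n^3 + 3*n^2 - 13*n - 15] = 3*n^2 + 6*n - 13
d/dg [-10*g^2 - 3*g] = -20*g - 3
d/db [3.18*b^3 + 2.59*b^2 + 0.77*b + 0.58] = 9.54*b^2 + 5.18*b + 0.77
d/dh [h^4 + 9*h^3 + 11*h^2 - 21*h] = 4*h^3 + 27*h^2 + 22*h - 21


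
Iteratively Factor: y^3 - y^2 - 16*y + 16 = (y - 4)*(y^2 + 3*y - 4) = (y - 4)*(y + 4)*(y - 1)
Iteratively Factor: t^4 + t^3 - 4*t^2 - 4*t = (t + 1)*(t^3 - 4*t) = (t + 1)*(t + 2)*(t^2 - 2*t) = (t - 2)*(t + 1)*(t + 2)*(t)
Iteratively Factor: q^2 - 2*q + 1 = (q - 1)*(q - 1)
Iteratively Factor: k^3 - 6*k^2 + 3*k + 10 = (k + 1)*(k^2 - 7*k + 10) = (k - 5)*(k + 1)*(k - 2)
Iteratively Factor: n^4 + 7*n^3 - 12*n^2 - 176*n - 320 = (n + 4)*(n^3 + 3*n^2 - 24*n - 80) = (n + 4)^2*(n^2 - n - 20) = (n + 4)^3*(n - 5)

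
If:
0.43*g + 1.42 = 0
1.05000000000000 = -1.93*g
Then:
No Solution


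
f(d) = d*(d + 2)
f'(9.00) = 20.00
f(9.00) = 99.00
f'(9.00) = 20.00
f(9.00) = 99.00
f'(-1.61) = -1.22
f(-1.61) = -0.63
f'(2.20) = 6.40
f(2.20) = 9.24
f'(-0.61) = 0.78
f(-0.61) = -0.85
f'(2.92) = 7.84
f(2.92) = 14.37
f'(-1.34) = -0.68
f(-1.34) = -0.88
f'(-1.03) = -0.06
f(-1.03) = -1.00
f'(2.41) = 6.82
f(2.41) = 10.63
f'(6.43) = 14.86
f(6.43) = 54.20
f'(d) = 2*d + 2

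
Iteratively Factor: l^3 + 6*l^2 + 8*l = (l + 4)*(l^2 + 2*l) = (l + 2)*(l + 4)*(l)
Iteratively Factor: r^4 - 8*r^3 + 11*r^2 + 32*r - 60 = (r + 2)*(r^3 - 10*r^2 + 31*r - 30) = (r - 3)*(r + 2)*(r^2 - 7*r + 10) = (r - 5)*(r - 3)*(r + 2)*(r - 2)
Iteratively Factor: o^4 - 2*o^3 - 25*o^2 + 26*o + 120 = (o - 5)*(o^3 + 3*o^2 - 10*o - 24) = (o - 5)*(o + 2)*(o^2 + o - 12) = (o - 5)*(o - 3)*(o + 2)*(o + 4)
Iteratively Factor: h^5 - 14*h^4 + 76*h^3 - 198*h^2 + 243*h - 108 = (h - 3)*(h^4 - 11*h^3 + 43*h^2 - 69*h + 36) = (h - 3)*(h - 1)*(h^3 - 10*h^2 + 33*h - 36) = (h - 3)^2*(h - 1)*(h^2 - 7*h + 12) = (h - 4)*(h - 3)^2*(h - 1)*(h - 3)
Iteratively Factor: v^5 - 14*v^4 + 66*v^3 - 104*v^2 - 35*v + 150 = (v + 1)*(v^4 - 15*v^3 + 81*v^2 - 185*v + 150) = (v - 3)*(v + 1)*(v^3 - 12*v^2 + 45*v - 50) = (v - 3)*(v - 2)*(v + 1)*(v^2 - 10*v + 25) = (v - 5)*(v - 3)*(v - 2)*(v + 1)*(v - 5)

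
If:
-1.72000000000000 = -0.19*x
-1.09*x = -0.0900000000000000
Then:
No Solution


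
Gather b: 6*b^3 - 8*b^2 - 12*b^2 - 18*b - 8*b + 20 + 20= 6*b^3 - 20*b^2 - 26*b + 40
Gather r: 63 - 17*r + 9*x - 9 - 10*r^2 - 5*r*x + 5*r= -10*r^2 + r*(-5*x - 12) + 9*x + 54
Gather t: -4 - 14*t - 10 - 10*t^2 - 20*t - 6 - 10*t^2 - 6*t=-20*t^2 - 40*t - 20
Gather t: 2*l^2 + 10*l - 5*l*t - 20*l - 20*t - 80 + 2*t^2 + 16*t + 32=2*l^2 - 10*l + 2*t^2 + t*(-5*l - 4) - 48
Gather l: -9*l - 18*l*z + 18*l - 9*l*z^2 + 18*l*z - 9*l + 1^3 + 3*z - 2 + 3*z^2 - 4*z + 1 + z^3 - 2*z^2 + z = -9*l*z^2 + z^3 + z^2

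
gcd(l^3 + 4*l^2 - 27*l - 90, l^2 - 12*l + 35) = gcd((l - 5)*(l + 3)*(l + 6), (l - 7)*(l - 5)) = l - 5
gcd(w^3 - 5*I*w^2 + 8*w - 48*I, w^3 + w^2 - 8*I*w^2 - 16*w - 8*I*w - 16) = w^2 - 8*I*w - 16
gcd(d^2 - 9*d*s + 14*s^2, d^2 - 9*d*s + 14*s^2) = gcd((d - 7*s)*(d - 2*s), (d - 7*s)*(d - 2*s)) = d^2 - 9*d*s + 14*s^2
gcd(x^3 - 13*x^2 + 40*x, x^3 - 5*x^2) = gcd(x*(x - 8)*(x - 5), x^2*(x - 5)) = x^2 - 5*x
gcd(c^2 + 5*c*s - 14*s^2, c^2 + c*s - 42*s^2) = c + 7*s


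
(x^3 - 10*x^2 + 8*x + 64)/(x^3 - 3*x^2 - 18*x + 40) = (x^3 - 10*x^2 + 8*x + 64)/(x^3 - 3*x^2 - 18*x + 40)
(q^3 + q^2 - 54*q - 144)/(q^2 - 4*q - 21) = (q^2 - 2*q - 48)/(q - 7)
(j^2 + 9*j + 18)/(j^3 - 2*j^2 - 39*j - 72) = (j + 6)/(j^2 - 5*j - 24)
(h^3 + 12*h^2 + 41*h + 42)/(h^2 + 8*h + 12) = (h^2 + 10*h + 21)/(h + 6)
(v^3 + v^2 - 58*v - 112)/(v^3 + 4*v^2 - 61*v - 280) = (v + 2)/(v + 5)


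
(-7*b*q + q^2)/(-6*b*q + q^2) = (7*b - q)/(6*b - q)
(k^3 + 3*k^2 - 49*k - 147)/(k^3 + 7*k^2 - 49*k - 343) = (k + 3)/(k + 7)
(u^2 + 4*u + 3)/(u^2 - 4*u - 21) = (u + 1)/(u - 7)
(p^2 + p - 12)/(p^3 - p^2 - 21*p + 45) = (p + 4)/(p^2 + 2*p - 15)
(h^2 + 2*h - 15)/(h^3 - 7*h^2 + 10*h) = (h^2 + 2*h - 15)/(h*(h^2 - 7*h + 10))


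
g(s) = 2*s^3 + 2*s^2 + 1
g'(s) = 6*s^2 + 4*s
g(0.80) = 3.30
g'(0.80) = 7.04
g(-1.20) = 0.42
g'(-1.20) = 3.84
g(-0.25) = 1.09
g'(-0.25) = -0.62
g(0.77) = 3.10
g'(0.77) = 6.64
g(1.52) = 12.64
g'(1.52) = 19.94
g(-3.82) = -81.30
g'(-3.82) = 72.27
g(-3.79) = -79.15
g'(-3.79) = 71.02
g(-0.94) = 1.11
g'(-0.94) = 1.54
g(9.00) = 1621.00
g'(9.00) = 522.00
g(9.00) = 1621.00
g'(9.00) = 522.00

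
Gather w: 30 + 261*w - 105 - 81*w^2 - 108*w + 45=-81*w^2 + 153*w - 30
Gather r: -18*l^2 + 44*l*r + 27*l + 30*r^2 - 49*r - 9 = -18*l^2 + 27*l + 30*r^2 + r*(44*l - 49) - 9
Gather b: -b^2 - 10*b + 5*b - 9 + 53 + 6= -b^2 - 5*b + 50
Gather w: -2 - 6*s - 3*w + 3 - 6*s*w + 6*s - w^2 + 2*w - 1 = -w^2 + w*(-6*s - 1)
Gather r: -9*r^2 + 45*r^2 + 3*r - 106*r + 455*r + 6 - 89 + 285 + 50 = 36*r^2 + 352*r + 252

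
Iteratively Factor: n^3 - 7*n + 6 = (n + 3)*(n^2 - 3*n + 2) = (n - 2)*(n + 3)*(n - 1)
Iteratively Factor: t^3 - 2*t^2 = (t - 2)*(t^2) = t*(t - 2)*(t)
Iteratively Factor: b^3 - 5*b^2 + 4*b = (b)*(b^2 - 5*b + 4) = b*(b - 1)*(b - 4)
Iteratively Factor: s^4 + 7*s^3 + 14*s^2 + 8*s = (s)*(s^3 + 7*s^2 + 14*s + 8) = s*(s + 2)*(s^2 + 5*s + 4) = s*(s + 1)*(s + 2)*(s + 4)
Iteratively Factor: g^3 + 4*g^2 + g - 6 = (g + 2)*(g^2 + 2*g - 3) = (g + 2)*(g + 3)*(g - 1)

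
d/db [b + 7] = 1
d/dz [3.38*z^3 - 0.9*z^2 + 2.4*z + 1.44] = 10.14*z^2 - 1.8*z + 2.4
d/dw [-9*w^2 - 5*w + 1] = -18*w - 5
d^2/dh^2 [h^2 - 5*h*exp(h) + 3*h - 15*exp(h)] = -5*h*exp(h) - 25*exp(h) + 2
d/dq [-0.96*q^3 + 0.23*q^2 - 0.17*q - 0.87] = -2.88*q^2 + 0.46*q - 0.17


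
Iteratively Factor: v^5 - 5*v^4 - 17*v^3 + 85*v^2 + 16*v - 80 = (v + 1)*(v^4 - 6*v^3 - 11*v^2 + 96*v - 80) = (v - 1)*(v + 1)*(v^3 - 5*v^2 - 16*v + 80) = (v - 5)*(v - 1)*(v + 1)*(v^2 - 16) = (v - 5)*(v - 1)*(v + 1)*(v + 4)*(v - 4)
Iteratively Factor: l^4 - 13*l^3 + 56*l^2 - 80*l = (l)*(l^3 - 13*l^2 + 56*l - 80) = l*(l - 4)*(l^2 - 9*l + 20) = l*(l - 4)^2*(l - 5)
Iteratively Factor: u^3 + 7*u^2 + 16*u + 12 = (u + 3)*(u^2 + 4*u + 4) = (u + 2)*(u + 3)*(u + 2)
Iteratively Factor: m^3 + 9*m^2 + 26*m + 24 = (m + 3)*(m^2 + 6*m + 8) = (m + 2)*(m + 3)*(m + 4)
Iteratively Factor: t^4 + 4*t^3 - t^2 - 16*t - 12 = (t + 3)*(t^3 + t^2 - 4*t - 4) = (t - 2)*(t + 3)*(t^2 + 3*t + 2) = (t - 2)*(t + 2)*(t + 3)*(t + 1)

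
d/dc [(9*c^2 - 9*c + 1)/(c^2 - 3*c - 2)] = (-18*c^2 - 38*c + 21)/(c^4 - 6*c^3 + 5*c^2 + 12*c + 4)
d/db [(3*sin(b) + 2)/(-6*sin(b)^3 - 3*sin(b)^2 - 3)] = (12*sin(b)^3 + 15*sin(b)^2 + 4*sin(b) - 3)*cos(b)/(3*(2*sin(b)^3 + sin(b)^2 + 1)^2)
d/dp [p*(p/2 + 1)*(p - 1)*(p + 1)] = 2*p^3 + 3*p^2 - p - 1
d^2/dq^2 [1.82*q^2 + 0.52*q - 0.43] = 3.64000000000000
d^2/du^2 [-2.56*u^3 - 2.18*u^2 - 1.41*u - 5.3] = -15.36*u - 4.36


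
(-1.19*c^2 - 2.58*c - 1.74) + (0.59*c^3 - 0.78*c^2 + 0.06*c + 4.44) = 0.59*c^3 - 1.97*c^2 - 2.52*c + 2.7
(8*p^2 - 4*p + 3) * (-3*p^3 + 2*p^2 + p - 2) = -24*p^5 + 28*p^4 - 9*p^3 - 14*p^2 + 11*p - 6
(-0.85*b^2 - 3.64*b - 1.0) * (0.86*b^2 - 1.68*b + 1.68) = -0.731*b^4 - 1.7024*b^3 + 3.8272*b^2 - 4.4352*b - 1.68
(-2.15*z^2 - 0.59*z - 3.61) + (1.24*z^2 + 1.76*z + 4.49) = -0.91*z^2 + 1.17*z + 0.88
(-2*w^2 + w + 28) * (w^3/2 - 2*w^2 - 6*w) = -w^5 + 9*w^4/2 + 24*w^3 - 62*w^2 - 168*w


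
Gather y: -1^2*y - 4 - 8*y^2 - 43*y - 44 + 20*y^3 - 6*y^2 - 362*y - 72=20*y^3 - 14*y^2 - 406*y - 120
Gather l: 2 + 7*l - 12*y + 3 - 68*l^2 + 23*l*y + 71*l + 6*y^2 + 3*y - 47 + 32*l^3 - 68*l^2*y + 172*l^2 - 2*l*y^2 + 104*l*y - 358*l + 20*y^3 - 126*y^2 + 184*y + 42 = 32*l^3 + l^2*(104 - 68*y) + l*(-2*y^2 + 127*y - 280) + 20*y^3 - 120*y^2 + 175*y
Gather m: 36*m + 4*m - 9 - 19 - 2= 40*m - 30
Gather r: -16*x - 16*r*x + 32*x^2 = -16*r*x + 32*x^2 - 16*x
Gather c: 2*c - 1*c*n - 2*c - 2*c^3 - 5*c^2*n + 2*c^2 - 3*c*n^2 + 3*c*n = -2*c^3 + c^2*(2 - 5*n) + c*(-3*n^2 + 2*n)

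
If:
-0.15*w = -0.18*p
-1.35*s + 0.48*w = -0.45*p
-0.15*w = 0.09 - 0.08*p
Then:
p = -0.90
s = -0.68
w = -1.08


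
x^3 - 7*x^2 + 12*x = x*(x - 4)*(x - 3)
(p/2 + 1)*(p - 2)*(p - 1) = p^3/2 - p^2/2 - 2*p + 2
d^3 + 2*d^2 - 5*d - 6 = (d - 2)*(d + 1)*(d + 3)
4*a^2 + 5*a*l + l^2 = (a + l)*(4*a + l)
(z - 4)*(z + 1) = z^2 - 3*z - 4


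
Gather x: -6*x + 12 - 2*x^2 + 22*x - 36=-2*x^2 + 16*x - 24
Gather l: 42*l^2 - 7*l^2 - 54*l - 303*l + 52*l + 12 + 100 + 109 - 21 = 35*l^2 - 305*l + 200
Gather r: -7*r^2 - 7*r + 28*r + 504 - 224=-7*r^2 + 21*r + 280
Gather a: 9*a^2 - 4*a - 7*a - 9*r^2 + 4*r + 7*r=9*a^2 - 11*a - 9*r^2 + 11*r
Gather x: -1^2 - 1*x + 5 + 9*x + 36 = 8*x + 40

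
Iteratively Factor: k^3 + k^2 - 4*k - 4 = (k + 1)*(k^2 - 4) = (k - 2)*(k + 1)*(k + 2)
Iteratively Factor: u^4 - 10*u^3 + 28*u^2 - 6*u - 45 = (u - 3)*(u^3 - 7*u^2 + 7*u + 15) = (u - 3)^2*(u^2 - 4*u - 5) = (u - 3)^2*(u + 1)*(u - 5)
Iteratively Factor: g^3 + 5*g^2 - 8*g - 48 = (g - 3)*(g^2 + 8*g + 16) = (g - 3)*(g + 4)*(g + 4)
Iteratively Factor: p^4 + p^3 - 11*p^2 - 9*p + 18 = (p - 1)*(p^3 + 2*p^2 - 9*p - 18) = (p - 1)*(p + 3)*(p^2 - p - 6) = (p - 1)*(p + 2)*(p + 3)*(p - 3)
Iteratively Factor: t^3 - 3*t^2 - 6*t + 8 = (t + 2)*(t^2 - 5*t + 4) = (t - 1)*(t + 2)*(t - 4)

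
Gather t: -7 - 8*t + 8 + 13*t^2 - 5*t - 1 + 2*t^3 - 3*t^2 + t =2*t^3 + 10*t^2 - 12*t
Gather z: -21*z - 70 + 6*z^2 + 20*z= 6*z^2 - z - 70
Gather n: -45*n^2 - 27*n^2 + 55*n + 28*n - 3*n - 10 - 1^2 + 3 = -72*n^2 + 80*n - 8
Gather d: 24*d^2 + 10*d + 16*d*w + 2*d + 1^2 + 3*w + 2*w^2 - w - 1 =24*d^2 + d*(16*w + 12) + 2*w^2 + 2*w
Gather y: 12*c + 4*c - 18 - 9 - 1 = 16*c - 28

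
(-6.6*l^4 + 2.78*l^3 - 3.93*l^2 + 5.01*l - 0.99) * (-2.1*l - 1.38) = 13.86*l^5 + 3.27*l^4 + 4.4166*l^3 - 5.0976*l^2 - 4.8348*l + 1.3662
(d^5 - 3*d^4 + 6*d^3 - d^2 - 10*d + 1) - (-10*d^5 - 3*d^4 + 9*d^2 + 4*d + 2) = 11*d^5 + 6*d^3 - 10*d^2 - 14*d - 1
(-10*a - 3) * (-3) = 30*a + 9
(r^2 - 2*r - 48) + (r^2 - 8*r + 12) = 2*r^2 - 10*r - 36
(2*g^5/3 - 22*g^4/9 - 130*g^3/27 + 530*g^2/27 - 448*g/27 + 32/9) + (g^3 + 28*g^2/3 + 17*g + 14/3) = 2*g^5/3 - 22*g^4/9 - 103*g^3/27 + 782*g^2/27 + 11*g/27 + 74/9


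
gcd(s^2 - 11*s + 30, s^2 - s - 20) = s - 5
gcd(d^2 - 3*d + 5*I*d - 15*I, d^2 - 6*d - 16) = 1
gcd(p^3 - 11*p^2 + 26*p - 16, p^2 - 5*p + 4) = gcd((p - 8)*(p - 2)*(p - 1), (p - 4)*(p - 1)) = p - 1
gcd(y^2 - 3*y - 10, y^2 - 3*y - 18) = 1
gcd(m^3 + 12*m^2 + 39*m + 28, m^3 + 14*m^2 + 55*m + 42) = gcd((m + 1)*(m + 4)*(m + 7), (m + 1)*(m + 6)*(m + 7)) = m^2 + 8*m + 7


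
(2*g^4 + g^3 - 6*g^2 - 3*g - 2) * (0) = 0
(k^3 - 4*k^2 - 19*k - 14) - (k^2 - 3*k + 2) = k^3 - 5*k^2 - 16*k - 16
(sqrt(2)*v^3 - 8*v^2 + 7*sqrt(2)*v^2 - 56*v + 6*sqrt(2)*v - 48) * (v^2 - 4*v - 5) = sqrt(2)*v^5 - 8*v^4 + 3*sqrt(2)*v^4 - 27*sqrt(2)*v^3 - 24*v^3 - 59*sqrt(2)*v^2 + 216*v^2 - 30*sqrt(2)*v + 472*v + 240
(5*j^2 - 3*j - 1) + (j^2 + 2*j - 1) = 6*j^2 - j - 2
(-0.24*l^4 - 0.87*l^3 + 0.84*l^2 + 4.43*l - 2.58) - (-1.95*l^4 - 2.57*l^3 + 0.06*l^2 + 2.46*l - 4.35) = 1.71*l^4 + 1.7*l^3 + 0.78*l^2 + 1.97*l + 1.77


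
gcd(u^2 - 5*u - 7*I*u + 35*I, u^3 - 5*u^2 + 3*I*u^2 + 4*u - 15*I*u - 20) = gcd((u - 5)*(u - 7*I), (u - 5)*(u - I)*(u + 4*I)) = u - 5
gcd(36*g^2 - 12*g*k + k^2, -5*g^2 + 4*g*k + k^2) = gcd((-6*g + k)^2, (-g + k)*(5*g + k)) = 1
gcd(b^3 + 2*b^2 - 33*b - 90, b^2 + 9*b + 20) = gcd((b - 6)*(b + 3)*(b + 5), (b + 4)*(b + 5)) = b + 5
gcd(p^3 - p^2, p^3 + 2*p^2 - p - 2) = p - 1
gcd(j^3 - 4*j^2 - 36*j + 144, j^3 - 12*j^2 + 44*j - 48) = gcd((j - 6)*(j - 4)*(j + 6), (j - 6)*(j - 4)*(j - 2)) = j^2 - 10*j + 24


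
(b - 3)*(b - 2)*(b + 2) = b^3 - 3*b^2 - 4*b + 12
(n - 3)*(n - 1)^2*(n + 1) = n^4 - 4*n^3 + 2*n^2 + 4*n - 3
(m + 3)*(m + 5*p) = m^2 + 5*m*p + 3*m + 15*p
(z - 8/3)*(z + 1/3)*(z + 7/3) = z^3 - 19*z/3 - 56/27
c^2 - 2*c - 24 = (c - 6)*(c + 4)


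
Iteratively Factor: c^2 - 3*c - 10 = (c - 5)*(c + 2)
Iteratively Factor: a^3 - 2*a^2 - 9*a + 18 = (a - 2)*(a^2 - 9) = (a - 3)*(a - 2)*(a + 3)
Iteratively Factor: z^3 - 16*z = (z + 4)*(z^2 - 4*z) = (z - 4)*(z + 4)*(z)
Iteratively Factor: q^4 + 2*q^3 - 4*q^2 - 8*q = (q + 2)*(q^3 - 4*q) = (q - 2)*(q + 2)*(q^2 + 2*q) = q*(q - 2)*(q + 2)*(q + 2)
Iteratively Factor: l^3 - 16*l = (l + 4)*(l^2 - 4*l) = l*(l + 4)*(l - 4)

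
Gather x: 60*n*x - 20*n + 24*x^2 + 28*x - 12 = -20*n + 24*x^2 + x*(60*n + 28) - 12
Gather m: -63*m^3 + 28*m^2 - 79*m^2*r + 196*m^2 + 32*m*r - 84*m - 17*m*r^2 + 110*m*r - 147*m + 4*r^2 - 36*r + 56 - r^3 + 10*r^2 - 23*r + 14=-63*m^3 + m^2*(224 - 79*r) + m*(-17*r^2 + 142*r - 231) - r^3 + 14*r^2 - 59*r + 70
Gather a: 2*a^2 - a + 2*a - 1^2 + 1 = 2*a^2 + a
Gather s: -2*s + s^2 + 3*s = s^2 + s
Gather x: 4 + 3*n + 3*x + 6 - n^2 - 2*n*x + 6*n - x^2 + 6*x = -n^2 + 9*n - x^2 + x*(9 - 2*n) + 10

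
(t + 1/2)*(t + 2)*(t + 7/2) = t^3 + 6*t^2 + 39*t/4 + 7/2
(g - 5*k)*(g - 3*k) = g^2 - 8*g*k + 15*k^2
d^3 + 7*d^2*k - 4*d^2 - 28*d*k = d*(d - 4)*(d + 7*k)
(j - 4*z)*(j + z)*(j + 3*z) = j^3 - 13*j*z^2 - 12*z^3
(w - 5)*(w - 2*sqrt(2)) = w^2 - 5*w - 2*sqrt(2)*w + 10*sqrt(2)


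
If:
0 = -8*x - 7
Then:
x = -7/8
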